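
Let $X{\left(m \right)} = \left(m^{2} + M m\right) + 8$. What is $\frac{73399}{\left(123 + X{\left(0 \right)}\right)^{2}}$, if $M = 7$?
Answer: $\frac{73399}{17161} \approx 4.2771$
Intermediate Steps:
$X{\left(m \right)} = 8 + m^{2} + 7 m$ ($X{\left(m \right)} = \left(m^{2} + 7 m\right) + 8 = 8 + m^{2} + 7 m$)
$\frac{73399}{\left(123 + X{\left(0 \right)}\right)^{2}} = \frac{73399}{\left(123 + \left(8 + 0^{2} + 7 \cdot 0\right)\right)^{2}} = \frac{73399}{\left(123 + \left(8 + 0 + 0\right)\right)^{2}} = \frac{73399}{\left(123 + 8\right)^{2}} = \frac{73399}{131^{2}} = \frac{73399}{17161}$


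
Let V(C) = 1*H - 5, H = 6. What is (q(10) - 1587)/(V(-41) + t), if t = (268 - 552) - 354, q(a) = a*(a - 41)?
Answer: 271/91 ≈ 2.9780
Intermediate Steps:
V(C) = 1 (V(C) = 1*6 - 5 = 6 - 5 = 1)
q(a) = a*(-41 + a)
t = -638 (t = -284 - 354 = -638)
(q(10) - 1587)/(V(-41) + t) = (10*(-41 + 10) - 1587)/(1 - 638) = (10*(-31) - 1587)/(-637) = (-310 - 1587)*(-1/637) = -1897*(-1/637) = 271/91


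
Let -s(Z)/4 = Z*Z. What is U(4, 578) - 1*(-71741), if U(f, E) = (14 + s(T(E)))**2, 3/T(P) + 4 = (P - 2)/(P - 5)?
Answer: 480656489421681/6690585616 ≈ 71841.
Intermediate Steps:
T(P) = 3/(-4 + (-2 + P)/(-5 + P)) (T(P) = 3/(-4 + (P - 2)/(P - 5)) = 3/(-4 + (-2 + P)/(-5 + P)))
s(Z) = -4*Z**2 (s(Z) = -4*Z*Z = -4*Z**2)
U(f, E) = (14 - 4*(5 - E)**2/(-6 + E)**2)**2
U(4, 578) - 1*(-71741) = 4*(-7*(-6 + 578)**2 + 2*(-5 + 578)**2)**2/(-6 + 578)**4 - 1*(-71741) = 4*(-7*572**2 + 2*573**2)**2/572**4 + 71741 = 4*(1/107049369856)*(-7*327184 + 2*328329)**2 + 71741 = 4*(1/107049369856)*(-2290288 + 656658)**2 + 71741 = 4*(1/107049369856)*(-1633630)**2 + 71741 = 4*(1/107049369856)*2668746976900 + 71741 = 667186744225/6690585616 + 71741 = 480656489421681/6690585616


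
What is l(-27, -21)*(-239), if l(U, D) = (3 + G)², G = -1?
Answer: -956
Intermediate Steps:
l(U, D) = 4 (l(U, D) = (3 - 1)² = 2² = 4)
l(-27, -21)*(-239) = 4*(-239) = -956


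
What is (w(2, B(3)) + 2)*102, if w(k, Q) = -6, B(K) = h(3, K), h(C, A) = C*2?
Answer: -408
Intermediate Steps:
h(C, A) = 2*C
B(K) = 6 (B(K) = 2*3 = 6)
(w(2, B(3)) + 2)*102 = (-6 + 2)*102 = -4*102 = -408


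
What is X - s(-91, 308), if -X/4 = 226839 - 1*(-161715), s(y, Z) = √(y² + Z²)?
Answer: -1554216 - 7*√2105 ≈ -1.5545e+6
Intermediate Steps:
s(y, Z) = √(Z² + y²)
X = -1554216 (X = -4*(226839 - 1*(-161715)) = -4*(226839 + 161715) = -4*388554 = -1554216)
X - s(-91, 308) = -1554216 - √(308² + (-91)²) = -1554216 - √(94864 + 8281) = -1554216 - √103145 = -1554216 - 7*√2105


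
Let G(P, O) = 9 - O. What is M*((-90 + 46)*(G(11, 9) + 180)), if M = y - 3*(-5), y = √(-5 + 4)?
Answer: -118800 - 7920*I ≈ -1.188e+5 - 7920.0*I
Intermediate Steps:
y = I (y = √(-1) = I ≈ 1.0*I)
M = 15 + I (M = I - 3*(-5) = I + 15 = 15 + I ≈ 15.0 + 1.0*I)
M*((-90 + 46)*(G(11, 9) + 180)) = (15 + I)*((-90 + 46)*((9 - 1*9) + 180)) = (15 + I)*(-44*((9 - 9) + 180)) = (15 + I)*(-44*(0 + 180)) = (15 + I)*(-44*180) = (15 + I)*(-7920) = -118800 - 7920*I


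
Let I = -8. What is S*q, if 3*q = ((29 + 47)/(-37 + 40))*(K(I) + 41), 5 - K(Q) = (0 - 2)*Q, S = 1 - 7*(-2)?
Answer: 3800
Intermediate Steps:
S = 15 (S = 1 + 14 = 15)
K(Q) = 5 + 2*Q (K(Q) = 5 - (0 - 2)*Q = 5 - (-2)*Q = 5 + 2*Q)
q = 760/3 (q = (((29 + 47)/(-37 + 40))*((5 + 2*(-8)) + 41))/3 = ((76/3)*((5 - 16) + 41))/3 = ((76*(⅓))*(-11 + 41))/3 = ((76/3)*30)/3 = (⅓)*760 = 760/3 ≈ 253.33)
S*q = 15*(760/3) = 3800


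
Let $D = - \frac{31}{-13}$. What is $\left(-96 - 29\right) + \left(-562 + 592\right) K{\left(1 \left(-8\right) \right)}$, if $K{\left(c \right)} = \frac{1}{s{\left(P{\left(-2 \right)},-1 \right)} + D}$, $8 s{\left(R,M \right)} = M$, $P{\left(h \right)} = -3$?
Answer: $- \frac{5251}{47} \approx -111.72$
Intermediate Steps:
$s{\left(R,M \right)} = \frac{M}{8}$
$D = \frac{31}{13}$ ($D = \left(-31\right) \left(- \frac{1}{13}\right) = \frac{31}{13} \approx 2.3846$)
$K{\left(c \right)} = \frac{104}{235}$ ($K{\left(c \right)} = \frac{1}{\frac{1}{8} \left(-1\right) + \frac{31}{13}} = \frac{1}{- \frac{1}{8} + \frac{31}{13}} = \frac{1}{\frac{235}{104}} = \frac{104}{235}$)
$\left(-96 - 29\right) + \left(-562 + 592\right) K{\left(1 \left(-8\right) \right)} = \left(-96 - 29\right) + \left(-562 + 592\right) \frac{104}{235} = \left(-96 - 29\right) + 30 \cdot \frac{104}{235} = -125 + \frac{624}{47} = - \frac{5251}{47}$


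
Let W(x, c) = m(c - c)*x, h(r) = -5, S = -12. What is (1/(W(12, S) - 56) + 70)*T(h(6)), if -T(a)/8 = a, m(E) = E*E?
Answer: 19595/7 ≈ 2799.3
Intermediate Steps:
m(E) = E²
T(a) = -8*a
W(x, c) = 0 (W(x, c) = (c - c)²*x = 0²*x = 0*x = 0)
(1/(W(12, S) - 56) + 70)*T(h(6)) = (1/(0 - 56) + 70)*(-8*(-5)) = (1/(-56) + 70)*40 = (-1/56 + 70)*40 = (3919/56)*40 = 19595/7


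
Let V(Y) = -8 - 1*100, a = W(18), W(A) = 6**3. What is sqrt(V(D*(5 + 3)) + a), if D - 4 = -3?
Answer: 6*sqrt(3) ≈ 10.392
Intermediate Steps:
D = 1 (D = 4 - 3 = 1)
W(A) = 216
a = 216
V(Y) = -108 (V(Y) = -8 - 100 = -108)
sqrt(V(D*(5 + 3)) + a) = sqrt(-108 + 216) = sqrt(108) = 6*sqrt(3)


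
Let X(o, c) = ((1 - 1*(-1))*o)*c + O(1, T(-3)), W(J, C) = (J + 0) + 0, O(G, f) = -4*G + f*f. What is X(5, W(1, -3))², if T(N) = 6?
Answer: 1764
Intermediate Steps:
O(G, f) = f² - 4*G (O(G, f) = -4*G + f² = f² - 4*G)
W(J, C) = J (W(J, C) = J + 0 = J)
X(o, c) = 32 + 2*c*o (X(o, c) = ((1 - 1*(-1))*o)*c + (6² - 4*1) = ((1 + 1)*o)*c + (36 - 4) = (2*o)*c + 32 = 2*c*o + 32 = 32 + 2*c*o)
X(5, W(1, -3))² = (32 + 2*1*5)² = (32 + 10)² = 42² = 1764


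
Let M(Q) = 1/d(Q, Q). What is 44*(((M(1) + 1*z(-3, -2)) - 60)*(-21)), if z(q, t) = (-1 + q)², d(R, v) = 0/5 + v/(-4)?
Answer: 44352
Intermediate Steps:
d(R, v) = -v/4 (d(R, v) = 0*(⅕) + v*(-¼) = 0 - v/4 = -v/4)
M(Q) = -4/Q (M(Q) = 1/(-Q/4) = -4/Q)
44*(((M(1) + 1*z(-3, -2)) - 60)*(-21)) = 44*(((-4/1 + 1*(-1 - 3)²) - 60)*(-21)) = 44*(((-4*1 + 1*(-4)²) - 60)*(-21)) = 44*(((-4 + 1*16) - 60)*(-21)) = 44*(((-4 + 16) - 60)*(-21)) = 44*((12 - 60)*(-21)) = 44*(-48*(-21)) = 44*1008 = 44352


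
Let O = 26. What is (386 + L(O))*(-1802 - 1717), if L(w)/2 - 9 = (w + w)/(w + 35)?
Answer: -87088212/61 ≈ -1.4277e+6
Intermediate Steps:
L(w) = 18 + 4*w/(35 + w) (L(w) = 18 + 2*((w + w)/(w + 35)) = 18 + 2*((2*w)/(35 + w)) = 18 + 2*(2*w/(35 + w)) = 18 + 4*w/(35 + w))
(386 + L(O))*(-1802 - 1717) = (386 + 2*(315 + 11*26)/(35 + 26))*(-1802 - 1717) = (386 + 2*(315 + 286)/61)*(-3519) = (386 + 2*(1/61)*601)*(-3519) = (386 + 1202/61)*(-3519) = (24748/61)*(-3519) = -87088212/61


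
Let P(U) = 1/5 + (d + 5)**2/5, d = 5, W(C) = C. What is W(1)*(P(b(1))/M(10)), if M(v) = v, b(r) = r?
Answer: 101/50 ≈ 2.0200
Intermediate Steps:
P(U) = 101/5 (P(U) = 1/5 + (5 + 5)**2/5 = 1*(1/5) + 10**2*(1/5) = 1/5 + 100*(1/5) = 1/5 + 20 = 101/5)
W(1)*(P(b(1))/M(10)) = 1*((101/5)/10) = 1*((101/5)*(1/10)) = 1*(101/50) = 101/50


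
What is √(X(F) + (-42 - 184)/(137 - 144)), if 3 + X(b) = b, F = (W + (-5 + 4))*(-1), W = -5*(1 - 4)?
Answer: √749/7 ≈ 3.9097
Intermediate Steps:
W = 15 (W = -5*(-3) = 15)
F = -14 (F = (15 + (-5 + 4))*(-1) = (15 - 1)*(-1) = 14*(-1) = -14)
X(b) = -3 + b
√(X(F) + (-42 - 184)/(137 - 144)) = √((-3 - 14) + (-42 - 184)/(137 - 144)) = √(-17 - 226/(-7)) = √(-17 - 226*(-⅐)) = √(-17 + 226/7) = √(107/7) = √749/7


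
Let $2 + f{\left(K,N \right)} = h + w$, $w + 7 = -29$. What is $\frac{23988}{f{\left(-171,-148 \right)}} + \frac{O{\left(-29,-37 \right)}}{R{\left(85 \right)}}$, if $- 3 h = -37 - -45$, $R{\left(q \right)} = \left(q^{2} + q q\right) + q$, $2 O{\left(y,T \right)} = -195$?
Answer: $- \frac{69733909}{118218} \approx -589.88$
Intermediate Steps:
$w = -36$ ($w = -7 - 29 = -36$)
$O{\left(y,T \right)} = - \frac{195}{2}$ ($O{\left(y,T \right)} = \frac{1}{2} \left(-195\right) = - \frac{195}{2}$)
$R{\left(q \right)} = q + 2 q^{2}$ ($R{\left(q \right)} = \left(q^{2} + q^{2}\right) + q = 2 q^{2} + q = q + 2 q^{2}$)
$h = - \frac{8}{3}$ ($h = - \frac{-37 - -45}{3} = - \frac{-37 + 45}{3} = \left(- \frac{1}{3}\right) 8 = - \frac{8}{3} \approx -2.6667$)
$f{\left(K,N \right)} = - \frac{122}{3}$ ($f{\left(K,N \right)} = -2 - \frac{116}{3} = - \frac{122}{3}$)
$\frac{23988}{f{\left(-171,-148 \right)}} + \frac{O{\left(-29,-37 \right)}}{R{\left(85 \right)}} = \frac{23988}{- \frac{122}{3}} - \frac{195}{2 \cdot 85 \left(1 + 2 \cdot 85\right)} = 23988 \left(- \frac{3}{122}\right) - \frac{195}{2 \cdot 85 \left(1 + 170\right)} = - \frac{35982}{61} - \frac{195}{2 \cdot 85 \cdot 171} = - \frac{35982}{61} - \frac{195}{2 \cdot 14535} = - \frac{35982}{61} - \frac{13}{1938} = - \frac{69733909}{118218}$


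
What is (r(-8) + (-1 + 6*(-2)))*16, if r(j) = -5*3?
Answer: -448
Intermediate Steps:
r(j) = -15
(r(-8) + (-1 + 6*(-2)))*16 = (-15 + (-1 + 6*(-2)))*16 = (-15 + (-1 - 12))*16 = (-15 - 13)*16 = -28*16 = -448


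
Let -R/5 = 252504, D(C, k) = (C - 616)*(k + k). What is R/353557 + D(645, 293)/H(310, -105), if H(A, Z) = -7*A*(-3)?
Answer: -1105328771/1150828035 ≈ -0.96046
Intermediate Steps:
D(C, k) = 2*k*(-616 + C) (D(C, k) = (-616 + C)*(2*k) = 2*k*(-616 + C))
H(A, Z) = 21*A
R = -1262520 (R = -5*252504 = -1262520)
R/353557 + D(645, 293)/H(310, -105) = -1262520/353557 + (2*293*(-616 + 645))/((21*310)) = -1262520*1/353557 + (2*293*29)/6510 = -1262520/353557 + 16994*(1/6510) = -1262520/353557 + 8497/3255 = -1105328771/1150828035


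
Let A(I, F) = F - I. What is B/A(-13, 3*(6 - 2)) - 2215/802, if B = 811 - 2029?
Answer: -1032211/20050 ≈ -51.482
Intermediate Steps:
B = -1218
B/A(-13, 3*(6 - 2)) - 2215/802 = -1218/(3*(6 - 2) - 1*(-13)) - 2215/802 = -1218/(3*4 + 13) - 2215*1/802 = -1218/(12 + 13) - 2215/802 = -1218/25 - 2215/802 = -1032211/20050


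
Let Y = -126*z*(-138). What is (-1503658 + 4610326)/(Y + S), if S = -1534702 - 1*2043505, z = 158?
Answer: -3106668/830903 ≈ -3.7389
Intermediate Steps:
S = -3578207 (S = -1534702 - 2043505 = -3578207)
Y = 2747304 (Y = -126*158*(-138) = -19908*(-138) = 2747304)
(-1503658 + 4610326)/(Y + S) = (-1503658 + 4610326)/(2747304 - 3578207) = 3106668/(-830903) = 3106668*(-1/830903) = -3106668/830903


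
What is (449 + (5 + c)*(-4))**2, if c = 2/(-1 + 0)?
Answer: 190969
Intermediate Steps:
c = -2 (c = 2/(-1) = 2*(-1) = -2)
(449 + (5 + c)*(-4))**2 = (449 + (5 - 2)*(-4))**2 = (449 + 3*(-4))**2 = (449 - 12)**2 = 437**2 = 190969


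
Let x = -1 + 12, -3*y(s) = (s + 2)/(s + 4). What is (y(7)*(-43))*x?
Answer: 129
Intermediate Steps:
y(s) = -(2 + s)/(3*(4 + s)) (y(s) = -(s + 2)/(3*(s + 4)) = -(2 + s)/(3*(4 + s)))
x = 11
(y(7)*(-43))*x = (((-2 - 1*7)/(3*(4 + 7)))*(-43))*11 = (((⅓)*(-2 - 7)/11)*(-43))*11 = (((⅓)*(1/11)*(-9))*(-43))*11 = -3/11*(-43)*11 = (129/11)*11 = 129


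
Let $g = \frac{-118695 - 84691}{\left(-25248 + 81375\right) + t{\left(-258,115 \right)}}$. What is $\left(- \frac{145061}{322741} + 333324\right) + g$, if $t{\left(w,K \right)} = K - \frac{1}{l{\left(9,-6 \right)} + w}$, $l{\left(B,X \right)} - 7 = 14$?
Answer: $\frac{1433918812190812003}{4301929362055} \approx 3.3332 \cdot 10^{5}$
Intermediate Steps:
$l{\left(B,X \right)} = 21$ ($l{\left(B,X \right)} = 7 + 14 = 21$)
$t{\left(w,K \right)} = K - \frac{1}{21 + w}$
$g = - \frac{48202482}{13329355}$ ($g = \frac{-118695 - 84691}{\left(-25248 + 81375\right) + \frac{-1 + 21 \cdot 115 + 115 \left(-258\right)}{21 - 258}} = - \frac{203386}{56127 + \frac{-1 + 2415 - 29670}{-237}} = - \frac{203386}{56127 - - \frac{27256}{237}} = - \frac{203386}{56127 + \frac{27256}{237}} = - \frac{203386}{\frac{13329355}{237}} = \left(-203386\right) \frac{237}{13329355} = - \frac{48202482}{13329355} \approx -3.6163$)
$\left(- \frac{145061}{322741} + 333324\right) + g = \left(- \frac{145061}{322741} + 333324\right) - \frac{48202482}{13329355} = \frac{107577176023}{322741} - \frac{48202482}{13329355} = \frac{1433918812190812003}{4301929362055}$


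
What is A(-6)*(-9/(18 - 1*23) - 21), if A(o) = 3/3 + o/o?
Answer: -192/5 ≈ -38.400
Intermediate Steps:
A(o) = 2 (A(o) = 3*(⅓) + 1 = 1 + 1 = 2)
A(-6)*(-9/(18 - 1*23) - 21) = 2*(-9/(18 - 1*23) - 21) = 2*(-9/(18 - 23) - 21) = 2*(-9/(-5) - 21) = 2*(-9*(-⅕) - 21) = 2*(9/5 - 21) = 2*(-96/5) = -192/5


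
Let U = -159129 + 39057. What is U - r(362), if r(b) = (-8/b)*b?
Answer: -120064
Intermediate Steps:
U = -120072
r(b) = -8
U - r(362) = -120072 - 1*(-8) = -120072 + 8 = -120064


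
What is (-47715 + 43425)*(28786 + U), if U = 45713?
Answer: -319600710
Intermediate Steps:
(-47715 + 43425)*(28786 + U) = (-47715 + 43425)*(28786 + 45713) = -4290*74499 = -319600710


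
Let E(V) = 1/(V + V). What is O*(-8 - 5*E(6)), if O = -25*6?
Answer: 2525/2 ≈ 1262.5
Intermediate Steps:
E(V) = 1/(2*V)
O = -150
O*(-8 - 5*E(6)) = -150*(-8 - 5/(2*6)) = -150*(-8 - 5*1/12) = -150*(-8 - 5/12) = -150*(-101/12) = 2525/2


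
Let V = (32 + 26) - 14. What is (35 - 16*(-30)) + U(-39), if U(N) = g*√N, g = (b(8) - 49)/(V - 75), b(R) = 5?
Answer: 515 + 44*I*√39/31 ≈ 515.0 + 8.8639*I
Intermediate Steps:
V = 44 (V = 58 - 14 = 44)
g = 44/31 (g = (5 - 49)/(44 - 75) = -44/(-31) = -44*(-1/31) = 44/31 ≈ 1.4194)
U(N) = 44*√N/31
(35 - 16*(-30)) + U(-39) = (35 - 16*(-30)) + 44*√(-39)/31 = (35 + 480) + 44*(I*√39)/31 = 515 + 44*I*√39/31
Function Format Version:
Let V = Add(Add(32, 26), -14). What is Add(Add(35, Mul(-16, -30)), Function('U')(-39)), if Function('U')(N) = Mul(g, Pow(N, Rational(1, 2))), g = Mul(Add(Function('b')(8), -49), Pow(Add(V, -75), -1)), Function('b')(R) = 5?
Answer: Add(515, Mul(Rational(44, 31), I, Pow(39, Rational(1, 2)))) ≈ Add(515.00, Mul(8.8639, I))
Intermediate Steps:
V = 44 (V = Add(58, -14) = 44)
g = Rational(44, 31) (g = Mul(Add(5, -49), Pow(Add(44, -75), -1)) = Mul(-44, Pow(-31, -1)) = Mul(-44, Rational(-1, 31)) = Rational(44, 31) ≈ 1.4194)
Function('U')(N) = Mul(Rational(44, 31), Pow(N, Rational(1, 2)))
Add(Add(35, Mul(-16, -30)), Function('U')(-39)) = Add(Add(35, Mul(-16, -30)), Mul(Rational(44, 31), Pow(-39, Rational(1, 2)))) = Add(Add(35, 480), Mul(Rational(44, 31), Mul(I, Pow(39, Rational(1, 2))))) = Add(515, Mul(Rational(44, 31), I, Pow(39, Rational(1, 2))))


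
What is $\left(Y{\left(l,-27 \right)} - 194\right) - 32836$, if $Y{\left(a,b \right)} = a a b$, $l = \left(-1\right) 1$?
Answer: $-33057$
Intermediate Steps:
$l = -1$
$Y{\left(a,b \right)} = b a^{2}$
$\left(Y{\left(l,-27 \right)} - 194\right) - 32836 = \left(- 27 \left(-1\right)^{2} - 194\right) - 32836 = \left(\left(-27\right) 1 - 194\right) - 32836 = \left(-27 - 194\right) - 32836 = -221 - 32836 = -33057$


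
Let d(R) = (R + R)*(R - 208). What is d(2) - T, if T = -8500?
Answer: 7676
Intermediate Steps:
d(R) = 2*R*(-208 + R) (d(R) = (2*R)*(-208 + R) = 2*R*(-208 + R))
d(2) - T = 2*2*(-208 + 2) - 1*(-8500) = 2*2*(-206) + 8500 = -824 + 8500 = 7676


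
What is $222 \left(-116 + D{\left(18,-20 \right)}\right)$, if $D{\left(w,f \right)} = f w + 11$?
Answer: $-103230$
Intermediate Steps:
$D{\left(w,f \right)} = 11 + f w$
$222 \left(-116 + D{\left(18,-20 \right)}\right) = 222 \left(-116 + \left(11 - 360\right)\right) = 222 \left(-116 - 349\right) = 222 \left(-465\right) = -103230$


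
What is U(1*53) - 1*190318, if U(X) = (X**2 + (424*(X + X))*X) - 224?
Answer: 2194299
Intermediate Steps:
U(X) = -224 + 849*X**2 (U(X) = (X**2 + (424*(2*X))*X) - 224 = (X**2 + (848*X)*X) - 224 = (X**2 + 848*X**2) - 224 = 849*X**2 - 224 = -224 + 849*X**2)
U(1*53) - 1*190318 = (-224 + 849*(1*53)**2) - 1*190318 = (-224 + 849*53**2) - 190318 = (-224 + 849*2809) - 190318 = (-224 + 2384841) - 190318 = 2384617 - 190318 = 2194299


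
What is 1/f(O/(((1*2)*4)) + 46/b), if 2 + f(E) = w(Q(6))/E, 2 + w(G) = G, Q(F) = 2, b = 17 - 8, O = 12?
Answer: -1/2 ≈ -0.50000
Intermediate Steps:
b = 9
w(G) = -2 + G
f(E) = -2 (f(E) = -2 + (-2 + 2)/E = -2 + 0/E = -2 + 0 = -2)
1/f(O/(((1*2)*4)) + 46/b) = 1/(-2) = -1/2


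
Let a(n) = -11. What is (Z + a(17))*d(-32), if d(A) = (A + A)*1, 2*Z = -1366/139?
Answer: 141568/139 ≈ 1018.5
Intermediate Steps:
Z = -683/139 (Z = (-1366/139)/2 = (-1366*1/139)/2 = (1/2)*(-1366/139) = -683/139 ≈ -4.9137)
d(A) = 2*A (d(A) = (2*A)*1 = 2*A)
(Z + a(17))*d(-32) = (-683/139 - 11)*(2*(-32)) = -2212/139*(-64) = 141568/139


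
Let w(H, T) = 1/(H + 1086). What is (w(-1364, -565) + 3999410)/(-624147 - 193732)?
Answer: -1111835979/227370362 ≈ -4.8900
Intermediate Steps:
w(H, T) = 1/(1086 + H)
(w(-1364, -565) + 3999410)/(-624147 - 193732) = (1/(1086 - 1364) + 3999410)/(-624147 - 193732) = (1/(-278) + 3999410)/(-817879) = (-1/278 + 3999410)*(-1/817879) = (1111835979/278)*(-1/817879) = -1111835979/227370362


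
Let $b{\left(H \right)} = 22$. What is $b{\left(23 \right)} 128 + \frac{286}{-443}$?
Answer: $\frac{1247202}{443} \approx 2815.4$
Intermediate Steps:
$b{\left(23 \right)} 128 + \frac{286}{-443} = 22 \cdot 128 + \frac{286}{-443} = 2816 + 286 \left(- \frac{1}{443}\right) = 2816 - \frac{286}{443} = \frac{1247202}{443}$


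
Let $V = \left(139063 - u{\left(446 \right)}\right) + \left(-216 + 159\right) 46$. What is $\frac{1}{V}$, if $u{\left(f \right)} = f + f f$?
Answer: $- \frac{1}{62921} \approx -1.5893 \cdot 10^{-5}$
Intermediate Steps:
$u{\left(f \right)} = f + f^{2}$
$V = -62921$ ($V = \left(139063 - 446 \left(1 + 446\right)\right) + \left(-216 + 159\right) 46 = \left(139063 - 446 \cdot 447\right) - 2622 = \left(139063 - 199362\right) - 2622 = -60299 - 2622 = -62921$)
$\frac{1}{V} = \frac{1}{-62921} = - \frac{1}{62921}$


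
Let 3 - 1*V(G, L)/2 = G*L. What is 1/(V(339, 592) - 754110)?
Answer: -1/1155480 ≈ -8.6544e-7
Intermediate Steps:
V(G, L) = 6 - 2*G*L
1/(V(339, 592) - 754110) = 1/((6 - 2*339*592) - 754110) = 1/((6 - 401376) - 754110) = 1/(-401370 - 754110) = 1/(-1155480) = -1/1155480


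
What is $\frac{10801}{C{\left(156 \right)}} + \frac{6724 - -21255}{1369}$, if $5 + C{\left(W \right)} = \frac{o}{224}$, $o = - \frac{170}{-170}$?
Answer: $- \frac{3280882955}{1531911} \approx -2141.7$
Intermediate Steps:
$o = 1$ ($o = \left(-170\right) \left(- \frac{1}{170}\right) = 1$)
$C{\left(W \right)} = - \frac{1119}{224}$ ($C{\left(W \right)} = -5 + 1 \cdot \frac{1}{224} = -5 + \frac{1}{224} = - \frac{1119}{224}$)
$\frac{10801}{C{\left(156 \right)}} + \frac{6724 - -21255}{1369} = \frac{10801}{- \frac{1119}{224}} + \frac{6724 - -21255}{1369} = 10801 \left(- \frac{224}{1119}\right) + \left(6724 + 21255\right) \frac{1}{1369} = - \frac{2419424}{1119} + 27979 \cdot \frac{1}{1369} = - \frac{2419424}{1119} + \frac{27979}{1369} = - \frac{3280882955}{1531911}$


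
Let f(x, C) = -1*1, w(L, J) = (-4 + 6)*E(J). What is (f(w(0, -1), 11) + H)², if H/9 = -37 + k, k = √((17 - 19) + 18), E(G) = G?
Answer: 88804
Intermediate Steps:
w(L, J) = 2*J (w(L, J) = (-4 + 6)*J = 2*J)
k = 4 (k = √(-2 + 18) = √16 = 4)
f(x, C) = -1
H = -297 (H = 9*(-37 + 4) = 9*(-33) = -297)
(f(w(0, -1), 11) + H)² = (-1 - 297)² = (-298)² = 88804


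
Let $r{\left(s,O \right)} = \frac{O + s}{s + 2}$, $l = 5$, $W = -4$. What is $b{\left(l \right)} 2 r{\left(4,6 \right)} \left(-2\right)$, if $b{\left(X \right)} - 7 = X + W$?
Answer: $- \frac{160}{3} \approx -53.333$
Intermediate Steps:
$r{\left(s,O \right)} = \frac{O + s}{2 + s}$
$b{\left(X \right)} = 3 + X$ ($b{\left(X \right)} = 7 + \left(X - 4\right) = 7 + \left(-4 + X\right) = 3 + X$)
$b{\left(l \right)} 2 r{\left(4,6 \right)} \left(-2\right) = \left(3 + 5\right) 2 \frac{6 + 4}{2 + 4} \left(-2\right) = 8 \cdot 2 \cdot \frac{1}{6} \cdot 10 \left(-2\right) = 8 \cdot 2 \cdot \frac{5}{3} \left(-2\right) = 8 \cdot \frac{10}{3} \left(-2\right) = 8 \left(- \frac{20}{3}\right) = - \frac{160}{3}$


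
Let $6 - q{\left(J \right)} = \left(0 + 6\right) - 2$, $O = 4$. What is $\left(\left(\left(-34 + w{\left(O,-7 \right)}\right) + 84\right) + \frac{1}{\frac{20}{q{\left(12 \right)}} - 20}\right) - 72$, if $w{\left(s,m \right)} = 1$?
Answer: $- \frac{211}{10} \approx -21.1$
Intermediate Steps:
$q{\left(J \right)} = 2$ ($q{\left(J \right)} = 6 - \left(\left(0 + 6\right) - 2\right) = 6 - \left(6 - 2\right) = 6 - 4 = 2$)
$\left(\left(\left(-34 + w{\left(O,-7 \right)}\right) + 84\right) + \frac{1}{\frac{20}{q{\left(12 \right)}} - 20}\right) - 72 = \left(\left(\left(-34 + 1\right) + 84\right) + \frac{1}{\frac{20}{2} - 20}\right) - 72 = \left(\left(-33 + 84\right) + \frac{1}{20 \cdot \frac{1}{2} - 20}\right) - 72 = \left(51 + \frac{1}{10 - 20}\right) - 72 = \left(51 + \frac{1}{-10}\right) - 72 = \left(51 - \frac{1}{10}\right) - 72 = \frac{509}{10} - 72 = - \frac{211}{10}$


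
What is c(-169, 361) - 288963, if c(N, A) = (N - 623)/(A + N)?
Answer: -2311737/8 ≈ -2.8897e+5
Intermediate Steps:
c(N, A) = (-623 + N)/(A + N)
c(-169, 361) - 288963 = (-623 - 169)/(361 - 169) - 288963 = -792/192 - 288963 = (1/192)*(-792) - 288963 = -33/8 - 288963 = -2311737/8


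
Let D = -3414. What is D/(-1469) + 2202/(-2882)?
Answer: 3302205/2116829 ≈ 1.5600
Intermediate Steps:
D/(-1469) + 2202/(-2882) = -3414/(-1469) + 2202/(-2882) = -3414*(-1/1469) + 2202*(-1/2882) = 3414/1469 - 1101/1441 = 3302205/2116829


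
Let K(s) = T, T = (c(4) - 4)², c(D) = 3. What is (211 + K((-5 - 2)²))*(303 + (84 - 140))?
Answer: 52364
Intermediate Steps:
T = 1 (T = (3 - 4)² = (-1)² = 1)
K(s) = 1
(211 + K((-5 - 2)²))*(303 + (84 - 140)) = (211 + 1)*(303 + (84 - 140)) = 212*(303 - 56) = 212*247 = 52364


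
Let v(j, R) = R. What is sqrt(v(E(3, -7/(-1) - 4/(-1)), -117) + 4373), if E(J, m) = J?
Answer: 4*sqrt(266) ≈ 65.238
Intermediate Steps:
sqrt(v(E(3, -7/(-1) - 4/(-1)), -117) + 4373) = sqrt(-117 + 4373) = sqrt(4256) = 4*sqrt(266)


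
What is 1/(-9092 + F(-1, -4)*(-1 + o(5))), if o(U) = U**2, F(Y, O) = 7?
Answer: -1/8924 ≈ -0.00011206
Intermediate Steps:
1/(-9092 + F(-1, -4)*(-1 + o(5))) = 1/(-9092 + 7*(-1 + 5**2)) = 1/(-9092 + 7*(-1 + 25)) = 1/(-9092 + 7*24) = 1/(-9092 + 168) = 1/(-8924) = -1/8924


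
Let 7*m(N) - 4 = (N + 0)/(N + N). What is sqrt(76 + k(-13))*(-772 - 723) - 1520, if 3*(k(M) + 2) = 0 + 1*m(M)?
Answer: -1520 - 1495*sqrt(14546)/14 ≈ -14399.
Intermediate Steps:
m(N) = 9/14 (m(N) = 4/7 + ((N + 0)/(N + N))/7 = 4/7 + (N/((2*N)))/7 = 4/7 + (N*(1/(2*N)))/7 = 4/7 + (1/7)*(1/2) = 4/7 + 1/14 = 9/14)
k(M) = -25/14 (k(M) = -2 + (0 + 1*(9/14))/3 = -2 + (0 + 9/14)/3 = -2 + (1/3)*(9/14) = -2 + 3/14 = -25/14)
sqrt(76 + k(-13))*(-772 - 723) - 1520 = sqrt(76 - 25/14)*(-772 - 723) - 1520 = sqrt(1039/14)*(-1495) - 1520 = (sqrt(14546)/14)*(-1495) - 1520 = -1495*sqrt(14546)/14 - 1520 = -1520 - 1495*sqrt(14546)/14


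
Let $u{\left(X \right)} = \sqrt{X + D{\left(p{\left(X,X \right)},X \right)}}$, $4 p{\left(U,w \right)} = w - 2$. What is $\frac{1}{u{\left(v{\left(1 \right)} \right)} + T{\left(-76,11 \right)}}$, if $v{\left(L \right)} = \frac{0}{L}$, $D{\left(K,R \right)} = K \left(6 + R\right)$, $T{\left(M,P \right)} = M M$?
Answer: $\frac{5776}{33362179} - \frac{i \sqrt{3}}{33362179} \approx 0.00017313 - 5.1917 \cdot 10^{-8} i$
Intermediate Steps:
$p{\left(U,w \right)} = - \frac{1}{2} + \frac{w}{4}$ ($p{\left(U,w \right)} = \frac{w - 2}{4} = \frac{-2 + w}{4} = - \frac{1}{2} + \frac{w}{4}$)
$T{\left(M,P \right)} = M^{2}$
$v{\left(L \right)} = 0$
$u{\left(X \right)} = \sqrt{X + \left(6 + X\right) \left(- \frac{1}{2} + \frac{X}{4}\right)}$ ($u{\left(X \right)} = \sqrt{X + \left(- \frac{1}{2} + \frac{X}{4}\right) \left(6 + X\right)} = \sqrt{X + \left(6 + X\right) \left(- \frac{1}{2} + \frac{X}{4}\right)}$)
$\frac{1}{u{\left(v{\left(1 \right)} \right)} + T{\left(-76,11 \right)}} = \frac{1}{\frac{\sqrt{-12 + 0^{2} + 8 \cdot 0}}{2} + \left(-76\right)^{2}} = \frac{1}{\frac{\sqrt{-12 + 0 + 0}}{2} + 5776} = \frac{1}{\frac{\sqrt{-12}}{2} + 5776} = \frac{1}{\frac{2 i \sqrt{3}}{2} + 5776} = \frac{1}{i \sqrt{3} + 5776} = \frac{1}{5776 + i \sqrt{3}}$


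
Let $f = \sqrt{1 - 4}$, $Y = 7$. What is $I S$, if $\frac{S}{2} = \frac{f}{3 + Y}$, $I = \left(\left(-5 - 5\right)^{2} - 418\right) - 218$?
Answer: $- \frac{536 i \sqrt{3}}{5} \approx - 185.68 i$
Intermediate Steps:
$f = i \sqrt{3}$ ($f = \sqrt{-3} = i \sqrt{3} \approx 1.732 i$)
$I = -536$ ($I = \left(\left(-10\right)^{2} - 418\right) - 218 = \left(100 - 418\right) - 218 = -318 - 218 = -536$)
$S = \frac{i \sqrt{3}}{5}$ ($S = 2 \frac{i \sqrt{3}}{3 + 7} = 2 \frac{i \sqrt{3}}{10} = \frac{i \sqrt{3}}{5} \approx 0.34641 i$)
$I S = - 536 \frac{i \sqrt{3}}{5} = - \frac{536 i \sqrt{3}}{5}$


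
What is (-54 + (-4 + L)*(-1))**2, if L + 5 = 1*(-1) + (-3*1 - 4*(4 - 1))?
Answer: 841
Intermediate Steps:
L = -21 (L = -5 + (1*(-1) + (-3*1 - 4*(4 - 1))) = -5 + (-1 + (-3 - 4*3)) = -5 + (-1 + (-3 - 12)) = -5 + (-1 - 15) = -5 - 16 = -21)
(-54 + (-4 + L)*(-1))**2 = (-54 + (-4 - 21)*(-1))**2 = (-54 - 25*(-1))**2 = (-54 + 25)**2 = (-29)**2 = 841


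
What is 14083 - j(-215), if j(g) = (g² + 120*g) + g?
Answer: -6127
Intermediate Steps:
j(g) = g² + 121*g
14083 - j(-215) = 14083 - (-215)*(121 - 215) = 14083 - (-215)*(-94) = 14083 - 1*20210 = 14083 - 20210 = -6127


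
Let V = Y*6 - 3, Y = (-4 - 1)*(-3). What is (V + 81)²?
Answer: 28224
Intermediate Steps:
Y = 15 (Y = -5*(-3) = 15)
V = 87 (V = 15*6 - 3 = 90 - 3 = 87)
(V + 81)² = (87 + 81)² = 168² = 28224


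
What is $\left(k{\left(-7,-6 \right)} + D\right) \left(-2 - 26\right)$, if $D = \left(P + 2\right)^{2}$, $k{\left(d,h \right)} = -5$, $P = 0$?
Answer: $28$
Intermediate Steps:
$D = 4$ ($D = \left(0 + 2\right)^{2} = 2^{2} = 4$)
$\left(k{\left(-7,-6 \right)} + D\right) \left(-2 - 26\right) = \left(-5 + 4\right) \left(-2 - 26\right) = - (-2 - 26) = \left(-1\right) \left(-28\right) = 28$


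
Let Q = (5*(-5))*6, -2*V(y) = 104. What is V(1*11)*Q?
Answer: 7800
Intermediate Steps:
V(y) = -52 (V(y) = -½*104 = -52)
Q = -150 (Q = -25*6 = -150)
V(1*11)*Q = -52*(-150) = 7800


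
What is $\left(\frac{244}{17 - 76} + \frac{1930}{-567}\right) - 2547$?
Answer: $- \frac{85457009}{33453} \approx -2554.5$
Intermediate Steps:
$\left(\frac{244}{17 - 76} + \frac{1930}{-567}\right) - 2547 = \left(\frac{244}{17 - 76} + 1930 \left(- \frac{1}{567}\right)\right) - 2547 = \left(\frac{244}{-59} - \frac{1930}{567}\right) - 2547 = \left(244 \left(- \frac{1}{59}\right) - \frac{1930}{567}\right) - 2547 = \left(- \frac{244}{59} - \frac{1930}{567}\right) - 2547 = - \frac{252218}{33453} - 2547 = - \frac{85457009}{33453}$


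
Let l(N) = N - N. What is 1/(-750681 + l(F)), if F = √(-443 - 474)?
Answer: -1/750681 ≈ -1.3321e-6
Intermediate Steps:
F = I*√917 (F = √(-917) = I*√917 ≈ 30.282*I)
l(N) = 0
1/(-750681 + l(F)) = 1/(-750681 + 0) = 1/(-750681) = -1/750681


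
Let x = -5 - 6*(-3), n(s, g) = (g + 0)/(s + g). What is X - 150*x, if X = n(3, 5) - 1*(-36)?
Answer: -15307/8 ≈ -1913.4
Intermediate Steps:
n(s, g) = g/(g + s)
X = 293/8 (X = 5/(5 + 3) - 1*(-36) = 5/8 + 36 = 293/8 ≈ 36.625)
x = 13 (x = -5 + 18 = 13)
X - 150*x = 293/8 - 150*13 = 293/8 - 1950 = -15307/8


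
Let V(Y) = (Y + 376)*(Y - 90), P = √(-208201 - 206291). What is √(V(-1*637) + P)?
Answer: √(189747 + 2*I*√103623) ≈ 435.6 + 0.739*I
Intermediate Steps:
P = 2*I*√103623 (P = √(-414492) = 2*I*√103623 ≈ 643.81*I)
V(Y) = (-90 + Y)*(376 + Y) (V(Y) = (376 + Y)*(-90 + Y) = (-90 + Y)*(376 + Y))
√(V(-1*637) + P) = √((-33840 + (-1*637)² + 286*(-1*637)) + 2*I*√103623) = √((-33840 + (-637)² + 286*(-637)) + 2*I*√103623) = √((-33840 + 405769 - 182182) + 2*I*√103623) = √(189747 + 2*I*√103623)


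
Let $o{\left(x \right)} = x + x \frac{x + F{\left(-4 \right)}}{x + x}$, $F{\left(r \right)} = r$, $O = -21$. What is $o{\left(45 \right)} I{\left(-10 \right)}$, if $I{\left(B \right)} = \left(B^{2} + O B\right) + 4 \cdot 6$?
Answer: $21877$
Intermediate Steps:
$I{\left(B \right)} = 24 + B^{2} - 21 B$ ($I{\left(B \right)} = \left(B^{2} - 21 B\right) + 4 \cdot 6 = \left(B^{2} - 21 B\right) + 24 = 24 + B^{2} - 21 B$)
$o{\left(x \right)} = -2 + \frac{3 x}{2}$ ($o{\left(x \right)} = x + x \frac{x - 4}{x + x} = x + x \frac{-4 + x}{2 x} = x + \left(-2 + \frac{x}{2}\right) = -2 + \frac{3 x}{2}$)
$o{\left(45 \right)} I{\left(-10 \right)} = \left(-2 + \frac{3}{2} \cdot 45\right) \left(24 + \left(-10\right)^{2} - -210\right) = \left(-2 + \frac{135}{2}\right) \left(24 + 100 + 210\right) = \frac{131}{2} \cdot 334 = 21877$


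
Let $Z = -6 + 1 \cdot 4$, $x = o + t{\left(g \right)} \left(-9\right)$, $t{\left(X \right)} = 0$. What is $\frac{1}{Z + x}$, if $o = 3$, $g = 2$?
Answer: $1$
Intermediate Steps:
$x = 3$ ($x = 3 + 0 \left(-9\right) = 3 + 0 = 3$)
$Z = -2$ ($Z = -6 + 4 = -2$)
$\frac{1}{Z + x} = \frac{1}{-2 + 3} = 1^{-1} = 1$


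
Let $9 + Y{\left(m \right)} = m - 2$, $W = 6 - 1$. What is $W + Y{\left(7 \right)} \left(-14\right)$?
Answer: $61$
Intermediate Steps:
$W = 5$
$Y{\left(m \right)} = -11 + m$ ($Y{\left(m \right)} = -9 + \left(m - 2\right) = -9 + \left(-2 + m\right) = -11 + m$)
$W + Y{\left(7 \right)} \left(-14\right) = 5 + \left(-11 + 7\right) \left(-14\right) = 5 - -56 = 5 + 56 = 61$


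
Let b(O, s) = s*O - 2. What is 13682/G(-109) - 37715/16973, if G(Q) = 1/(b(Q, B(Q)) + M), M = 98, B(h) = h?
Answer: 2781353828807/16973 ≈ 1.6387e+8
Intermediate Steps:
b(O, s) = -2 + O*s (b(O, s) = O*s - 2 = -2 + O*s)
G(Q) = 1/(96 + Q²) (G(Q) = 1/((-2 + Q*Q) + 98) = 1/((-2 + Q²) + 98) = 1/(96 + Q²))
13682/G(-109) - 37715/16973 = 13682/(1/(96 + (-109)²)) - 37715/16973 = 13682/(1/(96 + 11881)) - 37715*1/16973 = 13682/(1/11977) - 37715/16973 = 13682*11977 - 37715/16973 = 163869314 - 37715/16973 = 2781353828807/16973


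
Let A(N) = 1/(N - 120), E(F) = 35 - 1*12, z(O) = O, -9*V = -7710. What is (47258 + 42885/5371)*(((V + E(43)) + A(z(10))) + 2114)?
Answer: 250795606262921/1772430 ≈ 1.4150e+8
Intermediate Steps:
V = 2570/3 (V = -1/9*(-7710) = 2570/3 ≈ 856.67)
E(F) = 23 (E(F) = 35 - 12 = 23)
A(N) = 1/(-120 + N)
(47258 + 42885/5371)*(((V + E(43)) + A(z(10))) + 2114) = (47258 + 42885/5371)*(((2570/3 + 23) + 1/(-120 + 10)) + 2114) = (47258 + 42885*(1/5371))*((2639/3 + 1/(-110)) + 2114) = (47258 + 42885/5371)*((2639/3 - 1/110) + 2114) = 253865603*(290287/330 + 2114)/5371 = (253865603/5371)*(987907/330) = 250795606262921/1772430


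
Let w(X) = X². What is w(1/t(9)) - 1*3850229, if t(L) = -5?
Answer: -96255724/25 ≈ -3.8502e+6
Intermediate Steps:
w(1/t(9)) - 1*3850229 = (1/(-5))² - 1*3850229 = (-⅕)² - 3850229 = 1/25 - 3850229 = -96255724/25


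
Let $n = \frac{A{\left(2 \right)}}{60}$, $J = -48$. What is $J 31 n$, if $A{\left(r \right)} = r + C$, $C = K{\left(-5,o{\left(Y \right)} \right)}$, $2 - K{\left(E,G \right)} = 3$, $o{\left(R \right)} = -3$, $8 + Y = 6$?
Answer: $- \frac{124}{5} \approx -24.8$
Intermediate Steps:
$Y = -2$ ($Y = -8 + 6 = -2$)
$K{\left(E,G \right)} = -1$ ($K{\left(E,G \right)} = 2 - 3 = -1$)
$C = -1$
$A{\left(r \right)} = -1 + r$ ($A{\left(r \right)} = r - 1 = -1 + r$)
$n = \frac{1}{60}$ ($n = \frac{-1 + 2}{60} = 1 \cdot \frac{1}{60} = \frac{1}{60} \approx 0.016667$)
$J 31 n = \left(-48\right) 31 \cdot \frac{1}{60} = \left(-1488\right) \frac{1}{60} = - \frac{124}{5}$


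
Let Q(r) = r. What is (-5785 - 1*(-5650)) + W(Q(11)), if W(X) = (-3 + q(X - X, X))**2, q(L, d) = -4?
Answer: -86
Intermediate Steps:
W(X) = 49 (W(X) = (-3 - 4)**2 = (-7)**2 = 49)
(-5785 - 1*(-5650)) + W(Q(11)) = (-5785 - 1*(-5650)) + 49 = (-5785 + 5650) + 49 = -135 + 49 = -86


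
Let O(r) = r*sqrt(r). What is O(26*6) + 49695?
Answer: 49695 + 312*sqrt(39) ≈ 51643.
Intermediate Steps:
O(r) = r**(3/2)
O(26*6) + 49695 = (26*6)**(3/2) + 49695 = 156**(3/2) + 49695 = 312*sqrt(39) + 49695 = 49695 + 312*sqrt(39)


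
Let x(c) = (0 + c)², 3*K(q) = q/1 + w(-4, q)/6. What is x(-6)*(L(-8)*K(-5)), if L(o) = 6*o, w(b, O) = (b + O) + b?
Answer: 4128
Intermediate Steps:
w(b, O) = O + 2*b (w(b, O) = (O + b) + b = O + 2*b)
K(q) = -4/9 + 7*q/18 (K(q) = (q/1 + (q + 2*(-4))/6)/3 = (q*1 + (q - 8)*(⅙))/3 = (q + (-8 + q)*(⅙))/3 = (q + (-4/3 + q/6))/3 = (-4/3 + 7*q/6)/3 = -4/9 + 7*q/18)
x(c) = c²
x(-6)*(L(-8)*K(-5)) = (-6)²*((6*(-8))*(-4/9 + (7/18)*(-5))) = 36*(-48*(-4/9 - 35/18)) = 36*(-48*(-43/18)) = 36*(344/3) = 4128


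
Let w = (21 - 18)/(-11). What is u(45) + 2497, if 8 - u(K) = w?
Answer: 27558/11 ≈ 2505.3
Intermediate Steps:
w = -3/11 (w = 3*(-1/11) = -3/11 ≈ -0.27273)
u(K) = 91/11 (u(K) = 8 - 1*(-3/11) = 8 + 3/11 = 91/11)
u(45) + 2497 = 91/11 + 2497 = 27558/11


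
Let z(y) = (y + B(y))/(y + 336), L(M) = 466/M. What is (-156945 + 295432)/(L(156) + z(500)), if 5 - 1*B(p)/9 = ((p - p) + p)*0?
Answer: 4515230148/118649 ≈ 38055.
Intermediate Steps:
B(p) = 45 (B(p) = 45 - 9*((p - p) + p)*0 = 45 - 9*(0 + p)*0 = 45 - 9*p*0 = 45 - 9*0 = 45 + 0 = 45)
z(y) = (45 + y)/(336 + y) (z(y) = (y + 45)/(y + 336) = (45 + y)/(336 + y))
(-156945 + 295432)/(L(156) + z(500)) = (-156945 + 295432)/(466/156 + (45 + 500)/(336 + 500)) = 138487/(466*(1/156) + 545/836) = 138487/(233/78 + (1/836)*545) = 138487/(233/78 + 545/836) = 138487/(118649/32604) = 138487*(32604/118649) = 4515230148/118649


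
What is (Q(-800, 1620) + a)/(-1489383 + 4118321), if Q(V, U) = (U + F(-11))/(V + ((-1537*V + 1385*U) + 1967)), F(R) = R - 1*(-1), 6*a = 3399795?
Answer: 3937491847975/18268316652092 ≈ 0.21554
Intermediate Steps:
a = 1133265/2 (a = (⅙)*3399795 = 1133265/2 ≈ 5.6663e+5)
F(R) = 1 + R (F(R) = R + 1 = 1 + R)
Q(V, U) = (-10 + U)/(1967 - 1536*V + 1385*U) (Q(V, U) = (U + (1 - 11))/(V + ((-1537*V + 1385*U) + 1967)) = (U - 10)/(V + (1967 - 1537*V + 1385*U)) = (-10 + U)/(1967 - 1536*V + 1385*U))
(Q(-800, 1620) + a)/(-1489383 + 4118321) = ((-10 + 1620)/(1967 - 1536*(-800) + 1385*1620) + 1133265/2)/(-1489383 + 4118321) = (1610/(1967 + 1228800 + 2243700) + 1133265/2)/2628938 = (1610/3474467 + 1133265/2)*(1/2628938) = (3937491847975/6948934)*(1/2628938) = 3937491847975/18268316652092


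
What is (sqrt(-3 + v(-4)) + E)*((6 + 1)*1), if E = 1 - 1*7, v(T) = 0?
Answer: -42 + 7*I*sqrt(3) ≈ -42.0 + 12.124*I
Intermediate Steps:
E = -6 (E = 1 - 7 = -6)
(sqrt(-3 + v(-4)) + E)*((6 + 1)*1) = (sqrt(-3 + 0) - 6)*((6 + 1)*1) = (sqrt(-3) - 6)*(7*1) = (I*sqrt(3) - 6)*7 = (-6 + I*sqrt(3))*7 = -42 + 7*I*sqrt(3)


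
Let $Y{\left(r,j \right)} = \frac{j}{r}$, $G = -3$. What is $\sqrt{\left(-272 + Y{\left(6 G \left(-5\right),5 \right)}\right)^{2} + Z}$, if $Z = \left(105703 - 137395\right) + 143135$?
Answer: $\frac{\sqrt{60068557}}{18} \approx 430.58$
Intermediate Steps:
$Z = 111443$ ($Z = -31692 + 143135 = 111443$)
$\sqrt{\left(-272 + Y{\left(6 G \left(-5\right),5 \right)}\right)^{2} + Z} = \sqrt{\left(-272 + \frac{5}{6 \left(-3\right) \left(-5\right)}\right)^{2} + 111443} = \sqrt{\left(-272 + \frac{5}{\left(-18\right) \left(-5\right)}\right)^{2} + 111443} = \sqrt{\left(-272 + \frac{5}{90}\right)^{2} + 111443} = \sqrt{\left(-272 + 5 \cdot \frac{1}{90}\right)^{2} + 111443} = \sqrt{\left(-272 + \frac{1}{18}\right)^{2} + 111443} = \sqrt{\left(- \frac{4895}{18}\right)^{2} + 111443} = \sqrt{\frac{23961025}{324} + 111443} = \sqrt{\frac{60068557}{324}} = \frac{\sqrt{60068557}}{18}$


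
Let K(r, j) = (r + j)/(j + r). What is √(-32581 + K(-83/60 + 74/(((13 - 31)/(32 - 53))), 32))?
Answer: 6*I*√905 ≈ 180.5*I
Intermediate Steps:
K(r, j) = 1 (K(r, j) = (j + r)/(j + r) = 1)
√(-32581 + K(-83/60 + 74/(((13 - 31)/(32 - 53))), 32)) = √(-32581 + 1) = √(-32580) = 6*I*√905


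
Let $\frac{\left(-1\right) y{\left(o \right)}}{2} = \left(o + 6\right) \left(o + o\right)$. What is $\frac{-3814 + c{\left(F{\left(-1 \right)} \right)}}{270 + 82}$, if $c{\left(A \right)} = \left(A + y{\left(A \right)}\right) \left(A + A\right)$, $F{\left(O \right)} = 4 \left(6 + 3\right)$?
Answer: $- \frac{19849}{16} \approx -1240.6$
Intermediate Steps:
$y{\left(o \right)} = - 4 o \left(6 + o\right)$ ($y{\left(o \right)} = - 2 \left(o + 6\right) \left(o + o\right) = - 2 \left(6 + o\right) 2 o = - 2 \cdot 2 o \left(6 + o\right) = - 4 o \left(6 + o\right)$)
$F{\left(O \right)} = 36$ ($F{\left(O \right)} = 4 \cdot 9 = 36$)
$c{\left(A \right)} = 2 A \left(A - 4 A \left(6 + A\right)\right)$ ($c{\left(A \right)} = \left(A - 4 A \left(6 + A\right)\right) \left(A + A\right) = \left(A - 4 A \left(6 + A\right)\right) 2 A = 2 A \left(A - 4 A \left(6 + A\right)\right)$)
$\frac{-3814 + c{\left(F{\left(-1 \right)} \right)}}{270 + 82} = \frac{-3814 + 36^{2} \left(-46 - 288\right)}{270 + 82} = \frac{-3814 + 1296 \left(-46 - 288\right)}{352} = \left(-3814 + 1296 \left(-334\right)\right) \frac{1}{352} = \left(-3814 - 432864\right) \frac{1}{352} = \left(-436678\right) \frac{1}{352} = - \frac{19849}{16}$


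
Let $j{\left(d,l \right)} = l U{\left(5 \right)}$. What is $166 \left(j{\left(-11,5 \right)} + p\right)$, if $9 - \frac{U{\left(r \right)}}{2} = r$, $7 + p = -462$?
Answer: $-71214$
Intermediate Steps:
$p = -469$ ($p = -7 - 462 = -469$)
$U{\left(r \right)} = 18 - 2 r$
$j{\left(d,l \right)} = 8 l$ ($j{\left(d,l \right)} = l \left(18 - 10\right) = l 8 = 8 l$)
$166 \left(j{\left(-11,5 \right)} + p\right) = 166 \left(8 \cdot 5 - 469\right) = 166 \left(40 - 469\right) = 166 \left(-429\right) = -71214$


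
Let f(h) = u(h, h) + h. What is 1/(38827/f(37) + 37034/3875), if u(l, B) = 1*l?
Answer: 286750/153195141 ≈ 0.0018718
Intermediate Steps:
u(l, B) = l
f(h) = 2*h (f(h) = h + h = 2*h)
1/(38827/f(37) + 37034/3875) = 1/(38827/((2*37)) + 37034/3875) = 1/(38827/74 + 37034*(1/3875)) = 1/(38827*(1/74) + 37034/3875) = 1/(38827/74 + 37034/3875) = 1/(153195141/286750) = 286750/153195141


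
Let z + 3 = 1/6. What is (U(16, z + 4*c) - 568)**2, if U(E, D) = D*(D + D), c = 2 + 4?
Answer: 34869025/324 ≈ 1.0762e+5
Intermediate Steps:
z = -17/6 (z = -3 + 1/6 = -17/6 ≈ -2.8333)
c = 6
U(E, D) = 2*D**2 (U(E, D) = D*(2*D) = 2*D**2)
(U(16, z + 4*c) - 568)**2 = (2*(-17/6 + 4*6)**2 - 568)**2 = (2*(-17/6 + 24)**2 - 568)**2 = (2*(127/6)**2 - 568)**2 = (2*(16129/36) - 568)**2 = (16129/18 - 568)**2 = (5905/18)**2 = 34869025/324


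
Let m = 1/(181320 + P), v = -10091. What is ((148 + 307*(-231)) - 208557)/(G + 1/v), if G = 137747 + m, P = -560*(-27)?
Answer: -553701237149040/273052577495531 ≈ -2.0278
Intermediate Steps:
P = 15120
m = 1/196440 (m = 1/(181320 + 15120) = 1/196440 ≈ 5.0906e-6)
G = 27059020681/196440 (G = 137747 + 1/196440 = 27059020681/196440 ≈ 1.3775e+5)
((148 + 307*(-231)) - 208557)/(G + 1/v) = ((148 + 307*(-231)) - 208557)/(27059020681/196440 + 1/(-10091)) = ((148 - 70917) - 208557)/(27059020681/196440 - 1/10091) = (-70769 - 208557)/(273052577495531/1982276040) = -279326*1982276040/273052577495531 = -553701237149040/273052577495531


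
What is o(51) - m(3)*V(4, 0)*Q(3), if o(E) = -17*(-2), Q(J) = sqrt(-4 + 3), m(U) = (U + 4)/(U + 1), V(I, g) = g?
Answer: 34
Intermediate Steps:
m(U) = (4 + U)/(1 + U)
Q(J) = I (Q(J) = sqrt(-1) = I)
o(E) = 34
o(51) - m(3)*V(4, 0)*Q(3) = 34 - ((4 + 3)/(1 + 3))*0*I = 34 - (7/4)*0*I = 34 - 0*I = 34 - 1*0 = 34 + 0 = 34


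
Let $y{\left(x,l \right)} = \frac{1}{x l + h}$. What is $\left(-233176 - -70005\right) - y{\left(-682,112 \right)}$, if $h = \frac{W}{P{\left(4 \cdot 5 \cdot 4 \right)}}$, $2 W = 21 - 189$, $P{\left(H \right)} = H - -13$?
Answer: $- \frac{386377832341}{2367932} \approx -1.6317 \cdot 10^{5}$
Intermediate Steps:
$P{\left(H \right)} = 13 + H$ ($P{\left(H \right)} = H + 13 = 13 + H$)
$W = -84$ ($W = \frac{21 - 189}{2} = \frac{1}{2} \left(-168\right) = -84$)
$h = - \frac{28}{31}$ ($h = - \frac{84}{13 + 4 \cdot 5 \cdot 4} = - \frac{84}{13 + 20 \cdot 4} = - \frac{84}{13 + 80} = - \frac{84}{93} = \left(-84\right) \frac{1}{93} = - \frac{28}{31} \approx -0.90323$)
$y{\left(x,l \right)} = \frac{1}{- \frac{28}{31} + l x}$ ($y{\left(x,l \right)} = \frac{1}{x l - \frac{28}{31}} = \frac{1}{l x - \frac{28}{31}} = \frac{1}{- \frac{28}{31} + l x}$)
$\left(-233176 - -70005\right) - y{\left(-682,112 \right)} = \left(-233176 - -70005\right) - \frac{31}{-28 + 31 \cdot 112 \left(-682\right)} = \left(-233176 + 70005\right) - \frac{31}{-28 - 2367904} = -163171 - \frac{31}{-2367932} = -163171 - 31 \left(- \frac{1}{2367932}\right) = -163171 - - \frac{31}{2367932} = -163171 + \frac{31}{2367932} = - \frac{386377832341}{2367932}$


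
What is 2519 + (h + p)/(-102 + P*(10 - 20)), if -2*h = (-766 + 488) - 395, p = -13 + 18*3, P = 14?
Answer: 1218441/484 ≈ 2517.4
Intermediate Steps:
p = 41 (p = -13 + 54 = 41)
h = 673/2 (h = -((-766 + 488) - 395)/2 = -(-278 - 395)/2 = -½*(-673) = 673/2 ≈ 336.50)
2519 + (h + p)/(-102 + P*(10 - 20)) = 2519 + (673/2 + 41)/(-102 + 14*(10 - 20)) = 2519 + 755/(2*(-102 + 14*(-10))) = 2519 + 755/(2*(-102 - 140)) = 2519 + (755/2)/(-242) = 2519 + (755/2)*(-1/242) = 2519 - 755/484 = 1218441/484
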